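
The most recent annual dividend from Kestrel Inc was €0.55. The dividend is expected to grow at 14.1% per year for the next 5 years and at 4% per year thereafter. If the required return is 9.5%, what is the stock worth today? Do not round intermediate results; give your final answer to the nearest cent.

D_1 = 0.62755
D_2 = 0.71603
D_3 = 0.81700
D_4 = 0.93219
D_5 = 1.06363
Terminal value at year 5: TV = D_5×(1+g_2)/(r−g_2) = 1.10618/0.055 = 20.11229
P_0 = D_1/(1+r)^1 + D_2/(1+r)^2 + D_3/(1+r)^3 + D_4/(1+r)^4 + D_5/(1+r)^5 + TV/(1+r)^5
    = 0.57311 + 0.59718 + 0.62227 + 0.64841 + 0.67565 + 12.77588 = 15.89249

€15.89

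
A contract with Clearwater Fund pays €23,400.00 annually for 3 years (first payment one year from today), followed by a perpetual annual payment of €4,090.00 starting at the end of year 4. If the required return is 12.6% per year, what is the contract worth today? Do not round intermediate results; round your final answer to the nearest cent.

€78365.64

PV of 3-year annuity: €23,400.00 × [1 − (1+0.126)^−3] / 0.126 = 55628.41124
Perpetuity value at year 3: €4,090.00 / 0.126 = 32460.31746
PV of perpetuity: 32460.31746 / (1+0.126)^3 = 22737.23191
Total PV = 55628.41124 + 22737.23191 = 78365.64315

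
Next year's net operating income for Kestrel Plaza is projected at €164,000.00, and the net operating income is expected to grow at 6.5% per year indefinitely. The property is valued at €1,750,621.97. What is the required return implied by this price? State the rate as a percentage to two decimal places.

15.87%

P = D₁/(r − g) ⇒ r = D₁/P + g = €164,000.0000/€1,750,621.97 + 0.065 = 0.093681 + 0.065 = 0.158681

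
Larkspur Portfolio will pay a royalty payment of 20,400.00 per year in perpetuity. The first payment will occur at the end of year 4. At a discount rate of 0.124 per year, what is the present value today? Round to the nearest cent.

115853.60

Value at end of year 3: C / r = 20,400.00 / 0.124 = 164,516.1290
Discount to today: PV = 164,516.1290 / (1 + 0.124)^3 = 164,516.1290 / 1.420035 = 115,853.60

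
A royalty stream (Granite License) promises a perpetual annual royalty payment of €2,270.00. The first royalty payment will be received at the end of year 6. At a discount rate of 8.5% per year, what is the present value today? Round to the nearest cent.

Value at end of year 5: C / r = €2,270.00 / 0.085 = €26,705.8824
Discount to today: PV = €26,705.8824 / (1 + 0.085)^5 = €26,705.8824 / 1.503657 = €17,760.62

€17760.62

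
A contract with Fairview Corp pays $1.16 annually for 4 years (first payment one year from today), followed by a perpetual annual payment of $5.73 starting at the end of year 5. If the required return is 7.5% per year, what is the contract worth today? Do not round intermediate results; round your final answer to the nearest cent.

PV of 4-year annuity: $1.16 × [1 − (1+0.075)^−4] / 0.075 = 3.88522
Perpetuity value at year 4: $5.73 / 0.075 = 76.40000
PV of perpetuity: 76.40000 / (1+0.075)^4 = 57.20836
Total PV = 3.88522 + 57.20836 = 61.09358

$61.09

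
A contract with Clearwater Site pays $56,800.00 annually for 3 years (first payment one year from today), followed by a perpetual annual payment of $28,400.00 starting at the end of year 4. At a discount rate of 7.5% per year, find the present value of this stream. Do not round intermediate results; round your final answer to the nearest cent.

$452521.60

PV of 3-year annuity: $56,800.00 × [1 − (1+0.075)^−3] / 0.075 = 147709.86202
Perpetuity value at year 3: $28,400.00 / 0.075 = 378666.66667
PV of perpetuity: 378666.66667 / (1+0.075)^3 = 304811.73565
Total PV = 147709.86202 + 304811.73565 = 452521.59768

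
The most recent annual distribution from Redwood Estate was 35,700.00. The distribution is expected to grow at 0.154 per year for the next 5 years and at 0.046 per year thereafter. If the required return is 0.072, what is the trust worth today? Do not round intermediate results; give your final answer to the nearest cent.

2300146.22

D_1 = 41197.80000
D_2 = 47542.26120
D_3 = 54863.76942
D_4 = 63312.78992
D_5 = 73062.95956
Terminal value at year 5: TV = D_5×(1+g_2)/(r−g_2) = 76423.85570/0.026 = 2939379.06551
P_0 = D_1/(1+r)^1 + D_2/(1+r)^2 + D_3/(1+r)^3 + D_4/(1+r)^4 + D_5/(1+r)^5 + TV/(1+r)^5
    = 38430.78358 + 41370.45173 + 44534.98255 + 47941.57637 + 51608.74919 + 2076259.67877 = 2300146.22218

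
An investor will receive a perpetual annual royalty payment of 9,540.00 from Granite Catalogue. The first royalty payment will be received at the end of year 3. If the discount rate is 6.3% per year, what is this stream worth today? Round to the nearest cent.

Value at end of year 2: C / r = 9,540.00 / 0.063 = 151,428.5714
Discount to today: PV = 151,428.5714 / (1 + 0.063)^2 = 151,428.5714 / 1.129969 = 134,011.26

134011.26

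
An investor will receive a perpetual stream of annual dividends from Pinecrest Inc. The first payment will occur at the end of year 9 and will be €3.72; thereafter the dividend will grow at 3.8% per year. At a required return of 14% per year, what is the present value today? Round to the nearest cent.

€12.79

Value at end of year 8: C₁ / (r − g) = €3.72 / (0.14 − 0.038) = €36.4706
Discount to today: PV = €36.4706 / (1 + 0.14)^8 = €36.4706 / 2.852586 = €12.79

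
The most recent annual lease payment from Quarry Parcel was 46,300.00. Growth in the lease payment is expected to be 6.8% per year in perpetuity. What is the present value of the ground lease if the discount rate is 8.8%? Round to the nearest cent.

2472420.00

D₁ = D₀ × (1 + g) = 46,300.00 × 1.068 = 49,448.4000
Growing perpetuity: P = D₁ / (r − g) = 49,448.4000 / (0.088 − 0.068) = 2,472,420.00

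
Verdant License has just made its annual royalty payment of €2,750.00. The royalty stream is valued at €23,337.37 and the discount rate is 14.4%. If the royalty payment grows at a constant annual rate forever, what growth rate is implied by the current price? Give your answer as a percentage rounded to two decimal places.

2.34%

P = D₀(1+g)/(r−g) ⇒ P(r−g) = D₀(1+g) ⇒ g(P+D₀) = P·r − D₀
g = (P·r − D₀)/(P + D₀) = (€23,337.37×0.144 − €2,750.00) / (€23,337.37 + €2,750.00) = 0.023405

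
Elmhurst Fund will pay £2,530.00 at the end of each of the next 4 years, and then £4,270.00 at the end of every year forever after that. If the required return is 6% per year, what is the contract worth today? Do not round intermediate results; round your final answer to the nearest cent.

£65137.38

PV of 4-year annuity: £2,530.00 × [1 − (1+0.06)^−4] / 0.06 = 8766.71720
Perpetuity value at year 4: £4,270.00 / 0.06 = 71166.66667
PV of perpetuity: 71166.66667 / (1+0.06)^4 = 56370.66570
Total PV = 8766.71720 + 56370.66570 = 65137.38290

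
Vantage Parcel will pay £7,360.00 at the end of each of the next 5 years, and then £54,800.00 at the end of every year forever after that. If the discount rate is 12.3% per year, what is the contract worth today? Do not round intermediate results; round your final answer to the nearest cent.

£275781.22

PV of 5-year annuity: £7,360.00 × [1 − (1+0.123)^−5] / 0.123 = 26335.15250
Perpetuity value at year 5: £54,800.00 / 0.123 = 445528.45528
PV of perpetuity: 445528.45528 / (1+0.123)^5 = 249446.06982
Total PV = 26335.15250 + 249446.06982 = 275781.22232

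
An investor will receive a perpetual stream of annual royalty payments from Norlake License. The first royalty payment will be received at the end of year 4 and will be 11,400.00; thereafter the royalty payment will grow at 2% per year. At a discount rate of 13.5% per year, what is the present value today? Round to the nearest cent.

67798.40

Value at end of year 3: C₁ / (r − g) = 11,400.00 / (0.135 − 0.02) = 99,130.4348
Discount to today: PV = 99,130.4348 / (1 + 0.135)^3 = 99,130.4348 / 1.462135 = 67,798.40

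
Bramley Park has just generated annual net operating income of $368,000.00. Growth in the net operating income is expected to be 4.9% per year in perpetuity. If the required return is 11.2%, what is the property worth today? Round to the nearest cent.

$6127492.06

D₁ = D₀ × (1 + g) = $368,000.00 × 1.049 = $386,032.0000
Growing perpetuity: P = D₁ / (r − g) = $386,032.0000 / (0.112 − 0.049) = $6,127,492.06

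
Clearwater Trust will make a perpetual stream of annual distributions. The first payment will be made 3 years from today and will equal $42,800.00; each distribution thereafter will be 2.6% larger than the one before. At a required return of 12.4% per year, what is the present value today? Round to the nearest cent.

$345688.61

Value at end of year 2: C₁ / (r − g) = $42,800.00 / (0.124 − 0.026) = $436,734.6939
Discount to today: PV = $436,734.6939 / (1 + 0.124)^2 = $436,734.6939 / 1.263376 = $345,688.61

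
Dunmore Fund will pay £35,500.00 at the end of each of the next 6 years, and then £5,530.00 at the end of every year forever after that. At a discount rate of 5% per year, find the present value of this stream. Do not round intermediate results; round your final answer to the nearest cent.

£262718.49

PV of 6-year annuity: £35,500.00 × [1 − (1+0.05)^−6] / 0.05 = 180187.06839
Perpetuity value at year 6: £5,530.00 / 0.05 = 110600.00000
PV of perpetuity: 110600.00000 / (1+0.05)^6 = 82531.42287
Total PV = 180187.06839 + 82531.42287 = 262718.49126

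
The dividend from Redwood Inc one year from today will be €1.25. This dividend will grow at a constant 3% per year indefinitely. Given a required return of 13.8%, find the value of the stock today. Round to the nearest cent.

€11.57

Growing perpetuity: P = D₁ / (r − g) = €1.2500 / (0.138 − 0.03) = €11.57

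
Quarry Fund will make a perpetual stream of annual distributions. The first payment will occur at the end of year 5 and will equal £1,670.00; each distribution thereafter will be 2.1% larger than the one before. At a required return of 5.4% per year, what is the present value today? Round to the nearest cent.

£41005.31

Value at end of year 4: C₁ / (r − g) = £1,670.00 / (0.054 − 0.021) = £50,606.0606
Discount to today: PV = £50,606.0606 / (1 + 0.054)^4 = £50,606.0606 / 1.234134 = £41,005.31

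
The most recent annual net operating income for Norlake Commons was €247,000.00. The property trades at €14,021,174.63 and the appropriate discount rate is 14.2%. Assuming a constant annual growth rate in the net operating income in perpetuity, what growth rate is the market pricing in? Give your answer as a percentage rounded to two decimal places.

12.22%

P = D₀(1+g)/(r−g) ⇒ P(r−g) = D₀(1+g) ⇒ g(P+D₀) = P·r − D₀
g = (P·r − D₀)/(P + D₀) = (€14,021,174.63×0.142 − €247,000.00) / (€14,021,174.63 + €247,000.00) = 0.122231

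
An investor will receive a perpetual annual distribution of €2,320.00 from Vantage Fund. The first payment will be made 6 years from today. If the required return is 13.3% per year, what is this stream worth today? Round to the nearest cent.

€9343.01

Value at end of year 5: C / r = €2,320.00 / 0.133 = €17,443.6090
Discount to today: PV = €17,443.6090 / (1 + 0.133)^5 = €17,443.6090 / 1.867022 = €9,343.01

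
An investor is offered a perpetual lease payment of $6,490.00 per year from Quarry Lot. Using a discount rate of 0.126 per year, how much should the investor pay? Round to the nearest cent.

$51507.94

Level perpetuity: PV = C / r = $6,490.00 / 0.126 = $51,507.94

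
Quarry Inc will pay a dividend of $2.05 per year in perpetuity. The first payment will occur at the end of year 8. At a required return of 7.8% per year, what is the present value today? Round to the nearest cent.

$15.54

Value at end of year 7: C / r = $2.05 / 0.078 = $26.2821
Discount to today: PV = $26.2821 / (1 + 0.078)^7 = $26.2821 / 1.691731 = $15.54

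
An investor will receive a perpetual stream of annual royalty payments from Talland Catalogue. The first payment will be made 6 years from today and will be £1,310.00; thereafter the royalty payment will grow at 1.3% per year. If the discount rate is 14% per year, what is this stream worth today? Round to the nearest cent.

Value at end of year 5: C₁ / (r − g) = £1,310.00 / (0.14 − 0.013) = £10,314.9606
Discount to today: PV = £10,314.9606 / (1 + 0.14)^5 = £10,314.9606 / 1.925415 = £5,357.27

£5357.27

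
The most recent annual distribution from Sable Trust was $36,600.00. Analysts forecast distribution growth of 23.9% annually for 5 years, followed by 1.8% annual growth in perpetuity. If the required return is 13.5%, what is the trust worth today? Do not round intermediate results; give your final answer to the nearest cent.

D_1 = 45347.40000
D_2 = 56185.42860
D_3 = 69613.74604
D_4 = 86251.43134
D_5 = 106865.52343
Terminal value at year 5: TV = D_5×(1+g_2)/(r−g_2) = 108789.10285/0.117 = 929821.39187
P_0 = D_1/(1+r)^1 + D_2/(1+r)^2 + D_3/(1+r)^3 + D_4/(1+r)^4 + D_5/(1+r)^5 + TV/(1+r)^5
    = 39953.65639 + 43614.60816 + 47611.01279 + 51973.60779 + 56735.94718 + 493651.23276 = 733540.06507

$733540.07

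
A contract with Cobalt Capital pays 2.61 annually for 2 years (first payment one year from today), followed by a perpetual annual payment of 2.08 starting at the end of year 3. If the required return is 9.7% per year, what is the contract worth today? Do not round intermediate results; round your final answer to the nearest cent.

PV of 2-year annuity: 2.61 × [1 − (1+0.097)^−2] / 0.097 = 4.54805
Perpetuity value at year 2: 2.08 / 0.097 = 21.44330
PV of perpetuity: 21.44330 / (1+0.097)^2 = 17.81880
Total PV = 4.54805 + 17.81880 = 22.36685

22.37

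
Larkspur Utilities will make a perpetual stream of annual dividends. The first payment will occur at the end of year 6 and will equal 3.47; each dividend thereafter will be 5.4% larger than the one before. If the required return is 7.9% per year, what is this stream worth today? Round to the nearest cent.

94.90

Value at end of year 5: C₁ / (r − g) = 3.47 / (0.079 − 0.054) = 138.8000
Discount to today: PV = 138.8000 / (1 + 0.079)^5 = 138.8000 / 1.462538 = 94.90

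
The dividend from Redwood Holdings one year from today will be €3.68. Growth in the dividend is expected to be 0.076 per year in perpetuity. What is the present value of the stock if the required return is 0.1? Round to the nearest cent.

Growing perpetuity: P = D₁ / (r − g) = €3.6800 / (0.1 − 0.076) = €153.33

€153.33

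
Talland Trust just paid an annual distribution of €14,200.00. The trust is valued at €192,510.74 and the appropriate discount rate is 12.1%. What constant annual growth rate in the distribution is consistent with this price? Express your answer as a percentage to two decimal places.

P = D₀(1+g)/(r−g) ⇒ P(r−g) = D₀(1+g) ⇒ g(P+D₀) = P·r − D₀
g = (P·r − D₀)/(P + D₀) = (€192,510.74×0.121 − €14,200.00) / (€192,510.74 + €14,200.00) = 0.043993

4.40%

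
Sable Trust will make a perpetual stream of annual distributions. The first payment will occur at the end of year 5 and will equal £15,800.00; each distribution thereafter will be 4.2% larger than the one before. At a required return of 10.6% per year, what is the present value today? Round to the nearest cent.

£164989.61

Value at end of year 4: C₁ / (r − g) = £15,800.00 / (0.106 − 0.042) = £246,875.0000
Discount to today: PV = £246,875.0000 / (1 + 0.106)^4 = £246,875.0000 / 1.496306 = £164,989.61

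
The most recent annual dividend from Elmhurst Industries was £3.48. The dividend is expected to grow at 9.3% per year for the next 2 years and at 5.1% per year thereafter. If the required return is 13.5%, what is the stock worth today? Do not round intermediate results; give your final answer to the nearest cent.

D_1 = 3.80364
D_2 = 4.15738
Terminal value at year 2: TV = D_2×(1+g_2)/(r−g_2) = 4.36940/0.084 = 52.01672
P_0 = D_1/(1+r)^1 + D_2/(1+r)^2 + TV/(1+r)^2
    = 3.35122 + 3.22721 + 40.37860 = 46.95704

£46.96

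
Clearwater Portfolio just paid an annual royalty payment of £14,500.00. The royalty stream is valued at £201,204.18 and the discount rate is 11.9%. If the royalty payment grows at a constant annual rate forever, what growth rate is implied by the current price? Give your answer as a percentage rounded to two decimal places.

P = D₀(1+g)/(r−g) ⇒ P(r−g) = D₀(1+g) ⇒ g(P+D₀) = P·r − D₀
g = (P·r − D₀)/(P + D₀) = (£201,204.18×0.119 − £14,500.00) / (£201,204.18 + £14,500.00) = 0.043779

4.38%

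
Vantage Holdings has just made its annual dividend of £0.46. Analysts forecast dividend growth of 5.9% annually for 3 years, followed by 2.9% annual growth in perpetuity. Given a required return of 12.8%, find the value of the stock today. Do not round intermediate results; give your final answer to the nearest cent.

D_1 = 0.48714
D_2 = 0.51588
D_3 = 0.54632
Terminal value at year 3: TV = D_3×(1+g_2)/(r−g_2) = 0.56216/0.099 = 5.67840
P_0 = D_1/(1+r)^1 + D_2/(1+r)^2 + D_3/(1+r)^3 + TV/(1+r)^3
    = 0.43186 + 0.40544 + 0.38064 + 3.95639 = 5.17434

£5.17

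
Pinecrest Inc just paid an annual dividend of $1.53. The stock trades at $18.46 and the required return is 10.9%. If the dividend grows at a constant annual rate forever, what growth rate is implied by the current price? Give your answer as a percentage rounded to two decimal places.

P = D₀(1+g)/(r−g) ⇒ P(r−g) = D₀(1+g) ⇒ g(P+D₀) = P·r − D₀
g = (P·r − D₀)/(P + D₀) = ($18.46×0.109 − $1.53) / ($18.46 + $1.53) = 0.024119

2.41%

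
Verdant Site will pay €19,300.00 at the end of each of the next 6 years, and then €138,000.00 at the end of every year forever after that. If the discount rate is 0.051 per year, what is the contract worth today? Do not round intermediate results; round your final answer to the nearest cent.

PV of 6-year annuity: €19,300.00 × [1 − (1+0.051)^−6] / 0.051 = 97648.35520
Perpetuity value at year 6: €138,000.00 / 0.051 = 2705882.35294
PV of perpetuity: 2705882.35294 / (1+0.051)^6 = 2007671.31577
Total PV = 97648.35520 + 2007671.31577 = 2105319.67097

€2105319.67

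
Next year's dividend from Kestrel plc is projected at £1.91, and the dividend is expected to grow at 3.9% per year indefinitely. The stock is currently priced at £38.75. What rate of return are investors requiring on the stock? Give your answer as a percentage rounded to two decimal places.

8.83%

P = D₁/(r − g) ⇒ r = D₁/P + g = £1.9100/£38.75 + 0.039 = 0.049290 + 0.039 = 0.088290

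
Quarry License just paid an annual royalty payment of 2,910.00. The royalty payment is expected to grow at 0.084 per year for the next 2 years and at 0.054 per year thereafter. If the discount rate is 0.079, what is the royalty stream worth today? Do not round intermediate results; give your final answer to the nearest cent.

129685.78

D_1 = 3154.44000
D_2 = 3419.41296
Terminal value at year 2: TV = D_2×(1+g_2)/(r−g_2) = 3604.06126/0.025 = 144162.45039
P_0 = D_1/(1+r)^1 + D_2/(1+r)^2 + TV/(1+r)^2
    = 2923.48471 + 2937.03190 + 123825.26504 = 129685.78165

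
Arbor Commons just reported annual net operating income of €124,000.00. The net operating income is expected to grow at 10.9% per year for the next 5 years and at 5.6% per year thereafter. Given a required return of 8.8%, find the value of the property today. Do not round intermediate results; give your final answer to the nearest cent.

D_1 = 137516.00000
D_2 = 152505.24400
D_3 = 169128.31560
D_4 = 187563.30200
D_5 = 208007.70191
Terminal value at year 5: TV = D_5×(1+g_2)/(r−g_2) = 219656.13322/0.032 = 6864254.16315
P_0 = D_1/(1+r)^1 + D_2/(1+r)^2 + D_3/(1+r)^3 + D_4/(1+r)^4 + D_5/(1+r)^5 + TV/(1+r)^5
    = 126393.38235 + 128832.96050 + 131319.62610 + 133854.28800 + 136437.87261 + 4502449.79603 = 5159287.92560

€5159287.93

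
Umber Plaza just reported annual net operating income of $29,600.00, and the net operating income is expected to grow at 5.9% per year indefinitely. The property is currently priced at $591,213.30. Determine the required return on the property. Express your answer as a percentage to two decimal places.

D₁ = $29,600.00 × 1.059 = $31,346.4000
P = D₁/(r − g) ⇒ r = D₁/P + g = $31,346.4000/$591,213.30 + 0.059 = 0.053020 + 0.059 = 0.112020

11.20%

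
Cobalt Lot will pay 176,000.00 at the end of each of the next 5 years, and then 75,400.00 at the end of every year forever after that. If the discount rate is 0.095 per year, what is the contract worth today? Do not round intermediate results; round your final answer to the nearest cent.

PV of 5-year annuity: 176,000.00 × [1 − (1+0.095)^−5] / 0.095 = 675788.74643
Perpetuity value at year 5: 75,400.00 / 0.095 = 793684.21053
PV of perpetuity: 793684.21053 / (1+0.095)^5 = 504170.16802
Total PV = 675788.74643 + 504170.16802 = 1179958.91445

1179958.91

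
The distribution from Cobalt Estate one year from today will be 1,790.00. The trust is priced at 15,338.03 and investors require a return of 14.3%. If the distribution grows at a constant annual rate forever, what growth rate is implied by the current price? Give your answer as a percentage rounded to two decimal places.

P = D₁/(r−g) ⇒ g = r − D₁/P = 0.143 − 1,790.00/15,338.03 = 0.026297

2.63%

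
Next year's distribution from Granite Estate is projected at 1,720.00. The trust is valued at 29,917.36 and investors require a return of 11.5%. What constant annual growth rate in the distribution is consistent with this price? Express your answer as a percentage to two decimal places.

P = D₁/(r−g) ⇒ g = r − D₁/P = 0.115 − 1,720.00/29,917.36 = 0.057508

5.75%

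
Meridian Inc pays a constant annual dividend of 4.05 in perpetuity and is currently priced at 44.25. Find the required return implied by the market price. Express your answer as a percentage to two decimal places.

P = C/r ⇒ r = C/P = 4.05/44.25 = 0.091525

9.15%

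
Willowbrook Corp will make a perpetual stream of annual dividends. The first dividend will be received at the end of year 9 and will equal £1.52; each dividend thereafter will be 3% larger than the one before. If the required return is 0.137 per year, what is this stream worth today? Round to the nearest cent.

Value at end of year 8: C₁ / (r − g) = £1.52 / (0.137 − 0.03) = £14.2056
Discount to today: PV = £14.2056 / (1 + 0.137)^8 = £14.2056 / 2.793082 = £5.09

£5.09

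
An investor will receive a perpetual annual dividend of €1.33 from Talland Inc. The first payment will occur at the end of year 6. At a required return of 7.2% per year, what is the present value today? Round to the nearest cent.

€13.05

Value at end of year 5: C / r = €1.33 / 0.072 = €18.4722
Discount to today: PV = €18.4722 / (1 + 0.072)^5 = €18.4722 / 1.415709 = €13.05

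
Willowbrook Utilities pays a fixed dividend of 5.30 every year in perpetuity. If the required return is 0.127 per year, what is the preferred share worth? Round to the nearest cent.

41.73

Level perpetuity: PV = C / r = 5.30 / 0.127 = 41.73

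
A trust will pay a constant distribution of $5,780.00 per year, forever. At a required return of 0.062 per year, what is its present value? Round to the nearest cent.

$93225.81

Level perpetuity: PV = C / r = $5,780.00 / 0.062 = $93,225.81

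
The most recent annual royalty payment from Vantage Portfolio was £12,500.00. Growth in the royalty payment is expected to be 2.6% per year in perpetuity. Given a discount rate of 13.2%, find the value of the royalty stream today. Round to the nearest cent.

D₁ = D₀ × (1 + g) = £12,500.00 × 1.026 = £12,825.0000
Growing perpetuity: P = D₁ / (r − g) = £12,825.0000 / (0.132 − 0.026) = £120,990.57

£120990.57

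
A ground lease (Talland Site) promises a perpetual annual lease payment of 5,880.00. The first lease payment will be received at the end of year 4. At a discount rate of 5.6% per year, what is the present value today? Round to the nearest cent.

Value at end of year 3: C / r = 5,880.00 / 0.056 = 105,000.0000
Discount to today: PV = 105,000.0000 / (1 + 0.056)^3 = 105,000.0000 / 1.177584 = 89,165.64

89165.64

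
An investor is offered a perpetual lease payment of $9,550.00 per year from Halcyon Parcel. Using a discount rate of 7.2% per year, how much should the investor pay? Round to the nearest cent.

$132638.89

Level perpetuity: PV = C / r = $9,550.00 / 0.072 = $132,638.89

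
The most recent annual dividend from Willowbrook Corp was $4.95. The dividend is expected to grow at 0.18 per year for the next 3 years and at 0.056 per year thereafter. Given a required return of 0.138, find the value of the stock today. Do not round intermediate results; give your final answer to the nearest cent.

$87.04

D_1 = 5.84100
D_2 = 6.89238
D_3 = 8.13301
Terminal value at year 3: TV = D_3×(1+g_2)/(r−g_2) = 8.58846/0.082 = 104.73728
P_0 = D_1/(1+r)^1 + D_2/(1+r)^2 + D_3/(1+r)^3 + TV/(1+r)^3
    = 5.13269 + 5.32212 + 5.51854 + 71.06807 = 87.04142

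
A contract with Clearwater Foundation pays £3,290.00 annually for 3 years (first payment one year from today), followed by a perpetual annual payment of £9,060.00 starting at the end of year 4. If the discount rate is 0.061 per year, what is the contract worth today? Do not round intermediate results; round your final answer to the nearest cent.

PV of 3-year annuity: £3,290.00 × [1 − (1+0.061)^−3] / 0.061 = 8777.96386
Perpetuity value at year 3: £9,060.00 / 0.061 = 148524.59016
PV of perpetuity: 148524.59016 / (1+0.061)^3 = 124351.83862
Total PV = 8777.96386 + 124351.83862 = 133129.80248

£133129.80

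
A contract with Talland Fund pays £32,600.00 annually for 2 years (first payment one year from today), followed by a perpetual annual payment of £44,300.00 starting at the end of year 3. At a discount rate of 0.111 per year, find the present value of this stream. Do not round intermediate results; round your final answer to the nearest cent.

PV of 2-year annuity: £32,600.00 × [1 − (1+0.111)^−2] / 0.111 = 55754.21629
Perpetuity value at year 2: £44,300.00 / 0.111 = 399099.09910
PV of perpetuity: 399099.09910 / (1+0.111)^2 = 323334.93402
Total PV = 55754.21629 + 323334.93402 = 379089.15031

£379089.15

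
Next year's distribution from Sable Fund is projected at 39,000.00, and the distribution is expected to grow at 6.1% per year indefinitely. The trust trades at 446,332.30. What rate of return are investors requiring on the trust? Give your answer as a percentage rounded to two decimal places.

14.84%

P = D₁/(r − g) ⇒ r = D₁/P + g = 39,000.0000/446,332.30 + 0.061 = 0.087379 + 0.061 = 0.148379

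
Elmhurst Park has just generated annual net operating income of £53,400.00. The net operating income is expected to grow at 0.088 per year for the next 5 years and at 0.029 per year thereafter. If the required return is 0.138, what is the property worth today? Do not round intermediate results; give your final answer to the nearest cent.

£636484.64

D_1 = 58099.20000
D_2 = 63211.92960
D_3 = 68774.57940
D_4 = 74826.74239
D_5 = 81411.49572
Terminal value at year 5: TV = D_5×(1+g_2)/(r−g_2) = 83772.42910/0.109 = 768554.39540
P_0 = D_1/(1+r)^1 + D_2/(1+r)^2 + D_3/(1+r)^3 + D_4/(1+r)^4 + D_5/(1+r)^5 + TV/(1+r)^5
    = 51053.77856 + 48810.64242 + 46666.06235 + 44615.70811 + 42655.43974 + 402683.00455 = 636484.63573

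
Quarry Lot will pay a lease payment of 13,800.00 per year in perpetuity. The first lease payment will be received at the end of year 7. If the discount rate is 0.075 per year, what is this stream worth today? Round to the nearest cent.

119224.92

Value at end of year 6: C / r = 13,800.00 / 0.075 = 184,000.0000
Discount to today: PV = 184,000.0000 / (1 + 0.075)^6 = 184,000.0000 / 1.543302 = 119,224.92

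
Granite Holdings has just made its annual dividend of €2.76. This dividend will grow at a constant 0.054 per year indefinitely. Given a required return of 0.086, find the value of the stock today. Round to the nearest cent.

D₁ = D₀ × (1 + g) = €2.76 × 1.054 = €2.9090
Growing perpetuity: P = D₁ / (r − g) = €2.9090 / (0.086 − 0.054) = €90.91

€90.91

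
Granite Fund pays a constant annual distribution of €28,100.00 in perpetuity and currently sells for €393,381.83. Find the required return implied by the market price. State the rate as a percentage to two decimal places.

7.14%

P = C/r ⇒ r = C/P = €28,100.00/€393,381.83 = 0.071432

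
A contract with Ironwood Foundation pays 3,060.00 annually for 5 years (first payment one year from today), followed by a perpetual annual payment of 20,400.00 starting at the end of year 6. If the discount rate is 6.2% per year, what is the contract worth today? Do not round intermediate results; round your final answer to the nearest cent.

PV of 5-year annuity: 3,060.00 × [1 − (1+0.062)^−5] / 0.062 = 12820.00346
Perpetuity value at year 5: 20,400.00 / 0.062 = 329032.25806
PV of perpetuity: 329032.25806 / (1+0.062)^5 = 243565.56832
Total PV = 12820.00346 + 243565.56832 = 256385.57178

256385.57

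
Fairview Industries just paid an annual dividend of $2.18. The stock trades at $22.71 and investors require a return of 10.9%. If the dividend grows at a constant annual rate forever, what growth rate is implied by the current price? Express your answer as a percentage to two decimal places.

1.19%

P = D₀(1+g)/(r−g) ⇒ P(r−g) = D₀(1+g) ⇒ g(P+D₀) = P·r − D₀
g = (P·r − D₀)/(P + D₀) = ($22.71×0.109 − $2.18) / ($22.71 + $2.18) = 0.011868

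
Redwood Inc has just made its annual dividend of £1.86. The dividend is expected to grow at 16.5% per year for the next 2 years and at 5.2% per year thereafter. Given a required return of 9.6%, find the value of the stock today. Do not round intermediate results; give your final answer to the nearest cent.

D_1 = 2.16690
D_2 = 2.52444
Terminal value at year 2: TV = D_2×(1+g_2)/(r−g_2) = 2.65571/0.044 = 60.35703
P_0 = D_1/(1+r)^1 + D_2/(1+r)^2 + TV/(1+r)^2
    = 1.97710 + 2.10157 + 50.24661 = 54.32528

£54.33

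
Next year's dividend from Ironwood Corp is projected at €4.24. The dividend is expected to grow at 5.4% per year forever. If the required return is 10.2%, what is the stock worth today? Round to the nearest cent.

€88.33

Growing perpetuity: P = D₁ / (r − g) = €4.2400 / (0.102 − 0.054) = €88.33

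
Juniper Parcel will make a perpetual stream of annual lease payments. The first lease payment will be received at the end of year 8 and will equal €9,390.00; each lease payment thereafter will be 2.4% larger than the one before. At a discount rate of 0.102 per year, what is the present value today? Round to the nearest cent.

€60995.79

Value at end of year 7: C₁ / (r − g) = €9,390.00 / (0.102 − 0.024) = €120,384.6154
Discount to today: PV = €120,384.6154 / (1 + 0.102)^7 = €120,384.6154 / 1.973655 = €60,995.79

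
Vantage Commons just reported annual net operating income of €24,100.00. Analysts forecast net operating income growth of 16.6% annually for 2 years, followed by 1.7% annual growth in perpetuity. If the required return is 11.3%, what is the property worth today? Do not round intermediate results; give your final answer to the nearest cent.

€331900.99

D_1 = 28100.60000
D_2 = 32765.29960
Terminal value at year 2: TV = D_2×(1+g_2)/(r−g_2) = 33322.30969/0.096 = 347107.39264
P_0 = D_1/(1+r)^1 + D_2/(1+r)^2 + TV/(1+r)^2
    = 25247.61905 + 26449.88662 + 280203.48639 = 331900.99206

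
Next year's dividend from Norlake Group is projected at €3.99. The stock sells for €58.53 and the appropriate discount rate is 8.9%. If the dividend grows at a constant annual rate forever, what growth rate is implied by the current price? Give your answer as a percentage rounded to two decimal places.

P = D₁/(r−g) ⇒ g = r − D₁/P = 0.089 − €3.99/€58.53 = 0.020830

2.08%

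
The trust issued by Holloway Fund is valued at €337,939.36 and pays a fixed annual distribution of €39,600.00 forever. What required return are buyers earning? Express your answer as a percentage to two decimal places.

P = C/r ⇒ r = C/P = €39,600.00/€337,939.36 = 0.117181

11.72%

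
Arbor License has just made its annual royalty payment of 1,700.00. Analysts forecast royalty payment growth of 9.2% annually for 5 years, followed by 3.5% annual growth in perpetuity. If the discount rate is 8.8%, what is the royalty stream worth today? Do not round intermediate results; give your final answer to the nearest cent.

42407.09

D_1 = 1856.40000
D_2 = 2027.18880
D_3 = 2213.69017
D_4 = 2417.34967
D_5 = 2639.74583
Terminal value at year 5: TV = D_5×(1+g_2)/(r−g_2) = 2732.13694/0.053 = 51549.75356
P_0 = D_1/(1+r)^1 + D_2/(1+r)^2 + D_3/(1+r)^3 + D_4/(1+r)^4 + D_5/(1+r)^5 + TV/(1+r)^5
    = 1706.25000 + 1712.52298 + 1718.81902 + 1725.13821 + 1731.48063 + 33812.87637 = 42407.08720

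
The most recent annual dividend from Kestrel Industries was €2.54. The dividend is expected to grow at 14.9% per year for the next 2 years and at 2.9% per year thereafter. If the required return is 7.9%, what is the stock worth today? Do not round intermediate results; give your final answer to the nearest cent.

€64.86

D_1 = 2.91846
D_2 = 3.35331
Terminal value at year 2: TV = D_2×(1+g_2)/(r−g_2) = 3.45056/0.05 = 69.01113
P_0 = D_1/(1+r)^1 + D_2/(1+r)^2 + TV/(1+r)^2
    = 2.70478 + 2.88025 + 59.27564 = 64.86068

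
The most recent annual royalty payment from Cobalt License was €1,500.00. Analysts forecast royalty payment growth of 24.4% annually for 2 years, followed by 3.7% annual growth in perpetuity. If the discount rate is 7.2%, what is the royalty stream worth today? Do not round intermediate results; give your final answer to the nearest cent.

€63609.12

D_1 = 1866.00000
D_2 = 2321.30400
Terminal value at year 2: TV = D_2×(1+g_2)/(r−g_2) = 2407.19225/0.035 = 68776.92137
P_0 = D_1/(1+r)^1 + D_2/(1+r)^2 + TV/(1+r)^2
    = 1740.67164 + 2019.95851 + 59848.48499 = 63609.11514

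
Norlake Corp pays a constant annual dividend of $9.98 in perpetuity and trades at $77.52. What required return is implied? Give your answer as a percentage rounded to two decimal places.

12.87%

P = C/r ⇒ r = C/P = $9.98/$77.52 = 0.128741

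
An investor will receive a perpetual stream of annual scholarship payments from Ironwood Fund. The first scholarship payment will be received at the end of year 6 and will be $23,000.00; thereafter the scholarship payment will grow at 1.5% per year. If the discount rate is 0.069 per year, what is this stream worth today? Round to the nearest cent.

Value at end of year 5: C₁ / (r − g) = $23,000.00 / (0.069 − 0.015) = $425,925.9259
Discount to today: PV = $425,925.9259 / (1 + 0.069)^5 = $425,925.9259 / 1.396010 = $305,102.35

$305102.35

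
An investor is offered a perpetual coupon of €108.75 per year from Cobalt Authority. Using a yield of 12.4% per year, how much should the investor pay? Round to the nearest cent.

€877.02

Level perpetuity: PV = C / r = €108.75 / 0.124 = €877.02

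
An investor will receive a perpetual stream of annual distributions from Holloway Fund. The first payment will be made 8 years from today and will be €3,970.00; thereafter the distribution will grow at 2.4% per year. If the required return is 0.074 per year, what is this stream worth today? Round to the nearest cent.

Value at end of year 7: C₁ / (r − g) = €3,970.00 / (0.074 − 0.024) = €79,400.0000
Discount to today: PV = €79,400.0000 / (1 + 0.074)^7 = €79,400.0000 / 1.648276 = €48,171.54

€48171.54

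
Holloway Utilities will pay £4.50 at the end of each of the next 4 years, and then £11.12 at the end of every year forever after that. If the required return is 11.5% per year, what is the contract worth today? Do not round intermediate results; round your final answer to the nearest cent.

PV of 4-year annuity: £4.50 × [1 − (1+0.115)^−4] / 0.115 = 13.81326
Perpetuity value at year 4: £11.12 / 0.115 = 96.69565
PV of perpetuity: 96.69565 / (1+0.115)^4 = 62.56155
Total PV = 13.81326 + 62.56155 = 76.37481

£76.37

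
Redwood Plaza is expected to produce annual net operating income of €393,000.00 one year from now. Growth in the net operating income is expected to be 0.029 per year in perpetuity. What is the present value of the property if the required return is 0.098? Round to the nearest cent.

Growing perpetuity: P = D₁ / (r − g) = €393,000.0000 / (0.098 − 0.029) = €5,695,652.17

€5695652.17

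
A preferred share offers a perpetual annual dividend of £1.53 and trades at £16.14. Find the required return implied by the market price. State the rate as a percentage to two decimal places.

9.48%

P = C/r ⇒ r = C/P = £1.53/£16.14 = 0.094796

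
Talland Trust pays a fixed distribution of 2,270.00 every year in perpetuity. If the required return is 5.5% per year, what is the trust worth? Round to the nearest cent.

41272.73

Level perpetuity: PV = C / r = 2,270.00 / 0.055 = 41,272.73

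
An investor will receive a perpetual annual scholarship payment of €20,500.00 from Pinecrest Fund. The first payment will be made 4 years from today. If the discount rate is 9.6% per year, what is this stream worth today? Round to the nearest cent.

€162200.04

Value at end of year 3: C / r = €20,500.00 / 0.096 = €213,541.6667
Discount to today: PV = €213,541.6667 / (1 + 0.096)^3 = €213,541.6667 / 1.316533 = €162,200.04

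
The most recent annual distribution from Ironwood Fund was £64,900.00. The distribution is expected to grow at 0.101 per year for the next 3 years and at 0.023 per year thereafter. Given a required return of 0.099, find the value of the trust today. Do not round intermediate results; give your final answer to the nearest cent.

D_1 = 71454.90000
D_2 = 78671.84490
D_3 = 86617.70123
Terminal value at year 3: TV = D_3×(1+g_2)/(r−g_2) = 88609.90836/0.076 = 1165919.84689
P_0 = D_1/(1+r)^1 + D_2/(1+r)^2 + D_3/(1+r)^3 + TV/(1+r)^3
    = 65018.10737 + 65136.42968 + 65254.96731 + 878366.20472 = 1073775.70907

£1073775.71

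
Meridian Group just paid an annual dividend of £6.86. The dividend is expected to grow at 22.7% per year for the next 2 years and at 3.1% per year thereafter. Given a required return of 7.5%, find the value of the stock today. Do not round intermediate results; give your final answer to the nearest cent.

£226.18

D_1 = 8.41722
D_2 = 10.32793
Terminal value at year 2: TV = D_2×(1+g_2)/(r−g_2) = 10.64809/0.044 = 242.00215
P_0 = D_1/(1+r)^1 + D_2/(1+r)^2 + TV/(1+r)^2
    = 7.82997 + 8.93709 + 209.41236 = 226.17942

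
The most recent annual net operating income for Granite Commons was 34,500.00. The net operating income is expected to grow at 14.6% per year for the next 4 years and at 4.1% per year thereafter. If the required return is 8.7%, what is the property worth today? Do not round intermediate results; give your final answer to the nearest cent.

D_1 = 39537.00000
D_2 = 45309.40200
D_3 = 51924.57469
D_4 = 59505.56260
Terminal value at year 4: TV = D_4×(1+g_2)/(r−g_2) = 61945.29066/0.046 = 1346636.75355
P_0 = D_1/(1+r)^1 + D_2/(1+r)^2 + D_3/(1+r)^3 + D_4/(1+r)^4 + TV/(1+r)^4
    = 36372.58510 + 38346.81005 + 40428.19164 + 42622.54611 + 964566.74998 = 1122336.88288

1122336.88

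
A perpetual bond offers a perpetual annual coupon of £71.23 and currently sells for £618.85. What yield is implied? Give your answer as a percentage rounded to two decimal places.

P = C/r ⇒ r = C/P = £71.23/£618.85 = 0.115101

11.51%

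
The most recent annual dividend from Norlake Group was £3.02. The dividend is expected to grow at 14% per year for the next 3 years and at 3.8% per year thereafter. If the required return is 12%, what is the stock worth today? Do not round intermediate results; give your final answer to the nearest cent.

D_1 = 3.44280
D_2 = 3.92479
D_3 = 4.47426
Terminal value at year 3: TV = D_3×(1+g_2)/(r−g_2) = 4.64428/0.082 = 56.63762
P_0 = D_1/(1+r)^1 + D_2/(1+r)^2 + D_3/(1+r)^3 + TV/(1+r)^3
    = 3.07393 + 3.12882 + 3.18469 + 40.31354 = 49.70098

£49.70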